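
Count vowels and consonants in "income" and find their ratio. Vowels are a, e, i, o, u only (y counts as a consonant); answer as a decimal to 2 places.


Word: "income"
Vowels (a,e,i,o,u): 3
Consonants: 3
Ratio = 3/3
= 1.00


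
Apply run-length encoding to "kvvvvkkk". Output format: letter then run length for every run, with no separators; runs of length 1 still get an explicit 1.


String: "kvvvvkkk"
Scanning for consecutive runs:
  'k' x 1
  'v' x 4
  'k' x 3
RLE = "k1v4k3"


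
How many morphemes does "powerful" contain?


Word: "powerful"
Morphemes: power / -ful
Each morpheme carries meaning
= 2 morphemes


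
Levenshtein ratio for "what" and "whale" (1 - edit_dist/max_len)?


Word 1: "what" (length 4)
Word 2: "whale" (length 5)
One optimal edit sequence:
  1. keep 'w'
  2. keep 'h'
  3. keep 'a'
  4. insert 'l'  (+1)
  5. substitute 't' -> 'e'  (+1)
Edit distance = 2
Max length = max(4, 5) = 5
Similarity = 1 - 2/5
= 0.6000


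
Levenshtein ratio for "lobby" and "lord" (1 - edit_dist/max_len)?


Word 1: "lobby" (length 5)
Word 2: "lord" (length 4)
One optimal edit sequence:
  1. keep 'l'
  2. keep 'o'
  3. delete 'b'  (+1)
  4. substitute 'b' -> 'r'  (+1)
  5. substitute 'y' -> 'd'  (+1)
Edit distance = 3
Max length = max(5, 4) = 5
Similarity = 1 - 3/5
= 0.4000


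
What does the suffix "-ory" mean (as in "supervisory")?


Suffix: -ory
Example: supervisory = supervise + -ory, with a spelling change
Meaning = relating to / place for


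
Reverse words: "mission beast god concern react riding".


Original: "mission beast god concern react riding"
Words (1..n): mission | beast | god | concern | react | riding
Reversed (n..1): riding | react | concern | god | beast | mission
Result = "riding react concern god beast mission"


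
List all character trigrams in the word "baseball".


Word: "baseball" (length 8)
Number of trigrams = 8 - 3 + 1 = 6
  Position 0: "bas"
  Position 1: "ase"
  Position 2: "seb"
  Position 3: "eba"
  Position 4: "bal"
  Position 5: "all"
Trigrams = "bas", "ase", "seb", "eba", "bal", "all"


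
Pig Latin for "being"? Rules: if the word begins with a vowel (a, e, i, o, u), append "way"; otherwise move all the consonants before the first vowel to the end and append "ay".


Word: "being"
Starts with consonant(s) → move to end, add 'ay'
Consonant cluster: "b"
Pig Latin = "eingbay"


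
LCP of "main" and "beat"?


Word 1: "main"
Word 2: "beat"
Comparing from start:
  Pos 0: 'm' != 'b' (stop)
LCP = "" (length 0)


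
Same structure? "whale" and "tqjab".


Pattern of "whale": [0, 1, 2, 3, 4]
Pattern of "tqjab": [0, 1, 2, 3, 4]
Patterns match
Same pattern = Yes


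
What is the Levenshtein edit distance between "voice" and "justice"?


Word 1: "voice" (length 5)
Word 2: "justice" (length 7)
One optimal edit sequence (insert/delete/substitute each cost 1):
  1. insert 'j'  (+1)
  2. insert 'u'  (+1)
  3. substitute 'v' -> 's'  (+1)
  4. substitute 'o' -> 't'  (+1)
  5. keep 'i'
  6. keep 'c'
  7. keep 'e'
Total edit operations: 4
Edit distance = 4


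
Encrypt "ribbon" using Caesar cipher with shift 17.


Word: "ribbon"
Shift: 17
Each letter → (letter + shift) mod 26:
  'r' (17) + 17 = 8 → 'i'
  'i' (8) + 17 = 25 → 'z'
  'b' (1) + 17 = 18 → 's'
  'b' (1) + 17 = 18 → 's'
  'o' (14) + 17 = 5 → 'f'
  'n' (13) + 17 = 4 → 'e'
Result = "izssfe"


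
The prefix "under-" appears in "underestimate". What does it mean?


Prefix: under-
Example: underestimate = under- + estimate
Meaning = insufficient


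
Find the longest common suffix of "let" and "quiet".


Word 1: "let"
Word 2: "quiet"
Comparing from end:
  Pos -1: 't' == 't'
  Pos -2: 'e' == 'e'
  Pos -3: 'l' != 'i' (stop)
LCS = "et" (length 2)


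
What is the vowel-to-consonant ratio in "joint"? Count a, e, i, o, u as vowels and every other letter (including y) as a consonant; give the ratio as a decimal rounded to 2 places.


Word: "joint"
Vowels (a,e,i,o,u): 2
Consonants: 3
Ratio = 2/3
= 0.67


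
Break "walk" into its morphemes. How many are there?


Word: "walk"
Morphemes: walk
Each morpheme carries meaning
= 1 morpheme


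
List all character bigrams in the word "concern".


Word: "concern" (length 7)
Number of bigrams = 7 - 2 + 1 = 6
  Position 0: "co"
  Position 1: "on"
  Position 2: "nc"
  Position 3: "ce"
  Position 4: "er"
  Position 5: "rn"
Bigrams = "co", "on", "nc", "ce", "er", "rn"


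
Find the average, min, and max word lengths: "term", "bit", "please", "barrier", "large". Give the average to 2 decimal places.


Lengths: "term"=4, "bit"=3, "please"=6, "barrier"=7, "large"=5
Sum = 25, Count = 5
Average = 25/5 = 5.00
= avg=5.00, min=3, max=7


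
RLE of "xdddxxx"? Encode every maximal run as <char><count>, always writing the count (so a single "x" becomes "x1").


String: "xdddxxx"
Scanning for consecutive runs:
  'x' x 1
  'd' x 3
  'x' x 3
RLE = "x1d3x3"


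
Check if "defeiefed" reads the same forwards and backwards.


Word: "defeiefed"
Reversed: "defeiefed"
Forward == Backward? defeiefed == defeiefed
Palindrome = Yes


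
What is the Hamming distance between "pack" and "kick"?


Comparing character by character (same length = 4):
  Pos 0: 'p' vs 'k' !=
  Pos 1: 'a' vs 'i' !=
  Pos 2: 'c' vs 'c' =
  Pos 3: 'k' vs 'k' =
Hamming distance = 2


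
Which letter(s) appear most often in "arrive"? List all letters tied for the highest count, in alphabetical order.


Word: "arrive"
Letter counts:
  'a': 1
  'e': 1
  'i': 1
  'r': 2
  'v': 1
Maximum count = 2
Most frequent = 'r' (2 times each)


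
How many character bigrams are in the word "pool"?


Word: "pool" (length 4)
Number of 2-grams = length - 2 + 1 = 4 - 2 + 1
= 3


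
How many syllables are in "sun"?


Word: "sun"
Syllable breakdown: sun
Counting: 1 part
= 1 syllable


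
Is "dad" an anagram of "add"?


Word 1: "add" → sorted: add
Word 2: "dad" → sorted: add
Same letters? add == add
Anagram = Yes


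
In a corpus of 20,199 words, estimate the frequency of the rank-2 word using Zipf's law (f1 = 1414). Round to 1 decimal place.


Zipf's law: f(r) = f(1) / r
f(1) = 1414
f(2) = 1414 / 2
= 707.0 occurrences


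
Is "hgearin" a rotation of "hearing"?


Word: "hearing", Candidate: "hgearin"
Method: check if candidate is substring of word+word
"hearinghearing" contains "hgearin"? No
Is rotation = No


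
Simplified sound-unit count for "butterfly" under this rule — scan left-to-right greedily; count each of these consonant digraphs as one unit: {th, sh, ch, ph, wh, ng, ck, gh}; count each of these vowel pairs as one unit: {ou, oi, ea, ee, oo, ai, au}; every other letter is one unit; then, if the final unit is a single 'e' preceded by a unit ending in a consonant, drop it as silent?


Word: "butterfly" (9 letters)
Left-to-right scan:
  (1) 'b' (letter)
  (2) 'u' (letter)
  (3) 't' (letter)
  (4) 't' (letter)
  (5) 'e' (letter)
  (6) 'r' (letter)
  (7) 'f' (letter)
  (8) 'l' (letter)
  (9) 'y' (letter)
Units from scan: 9
Sound units = 9 units


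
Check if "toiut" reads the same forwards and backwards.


Word: "toiut"
Reversed: "tuiot"
Forward == Backward? toiut != tuiot
Palindrome = No


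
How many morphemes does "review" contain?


Word: "review"
Morphemes: re- + view
Each morpheme carries meaning
= 2 morphemes


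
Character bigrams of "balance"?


Word: "balance" (length 7)
Number of bigrams = 7 - 2 + 1 = 6
  Position 0: "ba"
  Position 1: "al"
  Position 2: "la"
  Position 3: "an"
  Position 4: "nc"
  Position 5: "ce"
Bigrams = "ba", "al", "la", "an", "nc", "ce"


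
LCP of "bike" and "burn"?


Word 1: "bike"
Word 2: "burn"
Comparing from start:
  Pos 0: 'b' == 'b'
  Pos 1: 'i' != 'u' (stop)
LCP = "b" (length 1)


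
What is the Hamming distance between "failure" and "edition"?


Comparing character by character (same length = 7):
  Pos 0: 'f' vs 'e' !=
  Pos 1: 'a' vs 'd' !=
  Pos 2: 'i' vs 'i' =
  Pos 3: 'l' vs 't' !=
  Pos 4: 'u' vs 'i' !=
  Pos 5: 'r' vs 'o' !=
  Pos 6: 'e' vs 'n' !=
Hamming distance = 6


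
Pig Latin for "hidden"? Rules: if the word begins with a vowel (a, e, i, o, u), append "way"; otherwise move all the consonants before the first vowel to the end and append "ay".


Word: "hidden"
Starts with consonant(s) → move to end, add 'ay'
Consonant cluster: "h"
Pig Latin = "iddenhay"


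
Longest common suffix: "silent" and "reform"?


Word 1: "silent"
Word 2: "reform"
Comparing from end:
  Pos -1: 't' != 'm' (stop)
LCS = "" (length 0)


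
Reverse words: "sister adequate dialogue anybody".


Original: "sister adequate dialogue anybody"
Words (1..n): sister | adequate | dialogue | anybody
Reversed (n..1): anybody | dialogue | adequate | sister
Result = "anybody dialogue adequate sister"


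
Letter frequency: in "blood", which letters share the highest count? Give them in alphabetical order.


Word: "blood"
Letter counts:
  'b': 1
  'd': 1
  'l': 1
  'o': 2
Maximum count = 2
Most frequent = 'o' (2 times each)


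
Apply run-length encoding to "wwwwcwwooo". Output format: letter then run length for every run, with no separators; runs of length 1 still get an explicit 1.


String: "wwwwcwwooo"
Scanning for consecutive runs:
  'w' x 4
  'c' x 1
  'w' x 2
  'o' x 3
RLE = "w4c1w2o3"


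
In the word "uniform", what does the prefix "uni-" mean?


Prefix: uni-
As in: uniform -> uni- + form
Meaning = one


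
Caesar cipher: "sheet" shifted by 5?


Word: "sheet"
Shift: 5
Each letter → (letter + shift) mod 26:
  's' (18) + 5 = 23 → 'x'
  'h' (7) + 5 = 12 → 'm'
  'e' (4) + 5 = 9 → 'j'
  'e' (4) + 5 = 9 → 'j'
  't' (19) + 5 = 24 → 'y'
Result = "xmjjy"


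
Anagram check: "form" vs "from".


Word 1: "form" → sorted: fmor
Word 2: "from" → sorted: fmor
Same letters? fmor == fmor
Anagram = Yes


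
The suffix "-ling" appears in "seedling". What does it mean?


Suffix: -ling
Example: seedling = seed + -ling
Meaning = small / young


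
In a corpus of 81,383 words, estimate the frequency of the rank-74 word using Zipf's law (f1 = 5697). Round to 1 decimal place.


Zipf's law: f(r) = f(1) / r
f(1) = 5697
f(74) = 5697 / 74
= 77.0 occurrences


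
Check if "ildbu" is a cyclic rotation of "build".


Word: "build", Candidate: "ildbu"
Method: check if candidate is substring of word+word
"buildbuild" contains "ildbu"? Yes
Is rotation = Yes


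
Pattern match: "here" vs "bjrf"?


Pattern of "here": [0, 1, 2, 1]
Pattern of "bjrf": [0, 1, 2, 3]
Patterns do not match
Same pattern = No


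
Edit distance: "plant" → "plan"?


Word 1: "plant" (length 5)
Word 2: "plan" (length 4)
One optimal edit sequence (insert/delete/substitute each cost 1):
  1. keep 'p'
  2. keep 'l'
  3. keep 'a'
  4. keep 'n'
  5. delete 't'  (+1)
Total edit operations: 1
Edit distance = 1


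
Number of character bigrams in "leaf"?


Word: "leaf" (length 4)
Number of 2-grams = length - 2 + 1 = 4 - 2 + 1
= 3


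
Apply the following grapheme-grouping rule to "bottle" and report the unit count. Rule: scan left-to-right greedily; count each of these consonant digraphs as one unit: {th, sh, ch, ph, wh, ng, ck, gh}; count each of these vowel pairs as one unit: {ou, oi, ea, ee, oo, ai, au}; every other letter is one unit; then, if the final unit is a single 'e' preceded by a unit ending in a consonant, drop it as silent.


Word: "bottle" (6 letters)
Left-to-right scan:
  (1) 'b' (letter)
  (2) 'o' (letter)
  (3) 't' (letter)
  (4) 't' (letter)
  (5) 'l' (letter)
  (6) 'e' (letter)
Units from scan: 6
Final unit is 'e' after a consonant -> drop as silent (-1)
Sound units = 5 units


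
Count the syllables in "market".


Word: "market"
Syllable breakdown: mar | ket
Counting: 2 parts
= 2 syllables


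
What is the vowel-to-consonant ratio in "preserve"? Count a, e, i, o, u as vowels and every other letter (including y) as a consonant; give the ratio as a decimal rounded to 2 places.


Word: "preserve"
Vowels (a,e,i,o,u): 3
Consonants: 5
Ratio = 3/5
= 0.60


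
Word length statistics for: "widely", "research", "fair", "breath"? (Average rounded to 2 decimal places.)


Lengths: "widely"=6, "research"=8, "fair"=4, "breath"=6
Sum = 24, Count = 4
Average = 24/4 = 6.00
= avg=6.00, min=4, max=8


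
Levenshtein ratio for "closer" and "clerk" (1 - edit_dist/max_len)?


Word 1: "closer" (length 6)
Word 2: "clerk" (length 5)
One optimal edit sequence:
  1. keep 'c'
  2. keep 'l'
  3. delete 'o'  (+1)
  4. delete 's'  (+1)
  5. keep 'e'
  6. keep 'r'
  7. insert 'k'  (+1)
Edit distance = 3
Max length = max(6, 5) = 6
Similarity = 1 - 3/6
= 0.5000


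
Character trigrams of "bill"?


Word: "bill" (length 4)
Number of trigrams = 4 - 3 + 1 = 2
  Position 0: "bil"
  Position 1: "ill"
Trigrams = "bil", "ill"


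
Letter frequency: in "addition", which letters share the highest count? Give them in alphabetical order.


Word: "addition"
Letter counts:
  'a': 1
  'd': 2
  'i': 2
  'n': 1
  'o': 1
  't': 1
Maximum count = 2
Most frequent = 'd', 'i' (2 times each)


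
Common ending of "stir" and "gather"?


Word 1: "stir"
Word 2: "gather"
Comparing from end:
  Pos -1: 'r' == 'r'
  Pos -2: 'i' != 'e' (stop)
LCS = "r" (length 1)


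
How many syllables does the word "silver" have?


Word: "silver"
Syllable breakdown: sil | ver
Counting: 2 parts
= 2 syllables


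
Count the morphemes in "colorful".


Word: "colorful"
Morphemes: color | -ful
Each morpheme carries meaning
= 2 morphemes


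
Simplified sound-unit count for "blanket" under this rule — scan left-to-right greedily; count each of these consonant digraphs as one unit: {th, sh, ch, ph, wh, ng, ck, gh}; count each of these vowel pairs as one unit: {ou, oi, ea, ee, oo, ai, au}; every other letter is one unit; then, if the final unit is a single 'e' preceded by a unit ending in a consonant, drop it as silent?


Word: "blanket" (7 letters)
Left-to-right scan:
  [1] 'b' (letter)
  [2] 'l' (letter)
  [3] 'a' (letter)
  [4] 'n' (letter)
  [5] 'k' (letter)
  [6] 'e' (letter)
  [7] 't' (letter)
Units from scan: 7
Sound units = 7 units


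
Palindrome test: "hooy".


Word: "hooy"
Reversed: "yooh"
Forward == Backward? hooy != yooh
Palindrome = No


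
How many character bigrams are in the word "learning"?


Word: "learning" (length 8)
Number of 2-grams = length - 2 + 1 = 8 - 2 + 1
= 7


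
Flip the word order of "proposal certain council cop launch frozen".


Original: "proposal certain council cop launch frozen"
Words (1..n): proposal | certain | council | cop | launch | frozen
Reversed (n..1): frozen | launch | cop | council | certain | proposal
Result = "frozen launch cop council certain proposal"


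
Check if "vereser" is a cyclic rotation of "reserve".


Word: "reserve", Candidate: "vereser"
Method: check if candidate is substring of word+word
"reservereserve" contains "vereser"? Yes
Is rotation = Yes


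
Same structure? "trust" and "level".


Pattern of "trust": [0, 1, 2, 3, 0]
Pattern of "level": [0, 1, 2, 1, 0]
Patterns do not match
Same pattern = No


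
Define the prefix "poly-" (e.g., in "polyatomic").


Prefix: poly-
Example: polyatomic (poly- + atomic)
Meaning = many


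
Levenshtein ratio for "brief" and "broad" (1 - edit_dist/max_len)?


Word 1: "brief" (length 5)
Word 2: "broad" (length 5)
One optimal edit sequence:
  1. keep 'b'
  2. keep 'r'
  3. substitute 'i' -> 'o'  (+1)
  4. substitute 'e' -> 'a'  (+1)
  5. substitute 'f' -> 'd'  (+1)
Edit distance = 3
Max length = max(5, 5) = 5
Similarity = 1 - 3/5
= 0.4000


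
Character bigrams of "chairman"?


Word: "chairman" (length 8)
Number of bigrams = 8 - 2 + 1 = 7
  Position 0: "ch"
  Position 1: "ha"
  Position 2: "ai"
  Position 3: "ir"
  Position 4: "rm"
  Position 5: "ma"
  Position 6: "an"
Bigrams = "ch", "ha", "ai", "ir", "rm", "ma", "an"


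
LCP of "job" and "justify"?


Word 1: "job"
Word 2: "justify"
Comparing from start:
  Pos 0: 'j' == 'j'
  Pos 1: 'o' != 'u' (stop)
LCP = "j" (length 1)


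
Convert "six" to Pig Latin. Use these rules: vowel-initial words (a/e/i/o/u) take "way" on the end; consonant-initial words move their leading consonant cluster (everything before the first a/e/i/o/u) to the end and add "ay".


Word: "six"
Starts with consonant(s) → move to end, add 'ay'
Consonant cluster: "s"
Pig Latin = "ixsay"


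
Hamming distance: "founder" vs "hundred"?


Comparing character by character (same length = 7):
  Pos 0: 'f' vs 'h' !=
  Pos 1: 'o' vs 'u' !=
  Pos 2: 'u' vs 'n' !=
  Pos 3: 'n' vs 'd' !=
  Pos 4: 'd' vs 'r' !=
  Pos 5: 'e' vs 'e' =
  Pos 6: 'r' vs 'd' !=
Hamming distance = 6


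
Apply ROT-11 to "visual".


Word: "visual"
Shift: 11
Each letter → (letter + shift) mod 26:
  'v' (21) + 11 = 6 → 'g'
  'i' (8) + 11 = 19 → 't'
  's' (18) + 11 = 3 → 'd'
  'u' (20) + 11 = 5 → 'f'
  'a' (0) + 11 = 11 → 'l'
  'l' (11) + 11 = 22 → 'w'
Result = "gtdflw"


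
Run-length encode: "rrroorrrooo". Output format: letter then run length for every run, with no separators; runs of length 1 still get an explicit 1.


String: "rrroorrrooo"
Scanning for consecutive runs:
  'r' x 3
  'o' x 2
  'r' x 3
  'o' x 3
RLE = "r3o2r3o3"


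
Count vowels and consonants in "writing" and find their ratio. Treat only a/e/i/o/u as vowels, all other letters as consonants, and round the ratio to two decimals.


Word: "writing"
Vowels (a,e,i,o,u): 2
Consonants: 5
Ratio = 2/5
= 0.40


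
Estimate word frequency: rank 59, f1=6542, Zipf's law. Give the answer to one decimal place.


Zipf's law: f(r) = f(1) / r
f(1) = 6542
f(59) = 6542 / 59
= 110.9 occurrences


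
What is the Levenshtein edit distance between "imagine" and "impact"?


Word 1: "imagine" (length 7)
Word 2: "impact" (length 6)
One optimal edit sequence (insert/delete/substitute each cost 1):
  1. keep 'i'
  2. keep 'm'
  3. delete 'a'  (+1)
  4. substitute 'g' -> 'p'  (+1)
  5. substitute 'i' -> 'a'  (+1)
  6. substitute 'n' -> 'c'  (+1)
  7. substitute 'e' -> 't'  (+1)
Total edit operations: 5
Edit distance = 5


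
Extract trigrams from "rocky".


Word: "rocky" (length 5)
Number of trigrams = 5 - 3 + 1 = 3
  Position 0: "roc"
  Position 1: "ock"
  Position 2: "cky"
Trigrams = "roc", "ock", "cky"


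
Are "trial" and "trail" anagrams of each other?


Word 1: "trial" → sorted: ailrt
Word 2: "trail" → sorted: ailrt
Same letters? ailrt == ailrt
Anagram = Yes


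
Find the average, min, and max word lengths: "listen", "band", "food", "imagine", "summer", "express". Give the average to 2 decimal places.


Lengths: "listen"=6, "band"=4, "food"=4, "imagine"=7, "summer"=6, "express"=7
Sum = 34, Count = 6
Average = 34/6 = 5.67
= avg=5.67, min=4, max=7


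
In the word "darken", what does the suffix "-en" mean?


Suffix: -en
Example: darken (dark + -en)
Meaning = to make / become


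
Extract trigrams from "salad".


Word: "salad" (length 5)
Number of trigrams = 5 - 3 + 1 = 3
  Position 0: "sal"
  Position 1: "ala"
  Position 2: "lad"
Trigrams = "sal", "ala", "lad"


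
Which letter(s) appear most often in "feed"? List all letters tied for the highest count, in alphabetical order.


Word: "feed"
Letter counts:
  'd': 1
  'e': 2
  'f': 1
Maximum count = 2
Most frequent = 'e' (2 times each)


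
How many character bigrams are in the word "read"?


Word: "read" (length 4)
Number of 2-grams = length - 2 + 1 = 4 - 2 + 1
= 3


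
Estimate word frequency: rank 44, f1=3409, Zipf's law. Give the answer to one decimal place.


Zipf's law: f(r) = f(1) / r
f(1) = 3409
f(44) = 3409 / 44
= 77.5 occurrences


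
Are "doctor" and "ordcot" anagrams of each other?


Word 1: "doctor" → sorted: cdoort
Word 2: "ordcot" → sorted: cdoort
Same letters? cdoort == cdoort
Anagram = Yes


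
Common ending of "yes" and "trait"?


Word 1: "yes"
Word 2: "trait"
Comparing from end:
  Pos -1: 's' != 't' (stop)
LCS = "" (length 0)


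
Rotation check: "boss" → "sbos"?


Word: "boss", Candidate: "sbos"
Method: check if candidate is substring of word+word
"bossboss" contains "sbos"? Yes
Is rotation = Yes


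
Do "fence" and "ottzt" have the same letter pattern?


Pattern of "fence": [0, 1, 2, 3, 1]
Pattern of "ottzt": [0, 1, 1, 2, 1]
Patterns do not match
Same pattern = No


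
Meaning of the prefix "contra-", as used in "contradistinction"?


Prefix: contra-
Example: contradistinction (contra- + distinction)
Meaning = against


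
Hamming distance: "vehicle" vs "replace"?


Comparing character by character (same length = 7):
  Pos 0: 'v' vs 'r' !=
  Pos 1: 'e' vs 'e' =
  Pos 2: 'h' vs 'p' !=
  Pos 3: 'i' vs 'l' !=
  Pos 4: 'c' vs 'a' !=
  Pos 5: 'l' vs 'c' !=
  Pos 6: 'e' vs 'e' =
Hamming distance = 5


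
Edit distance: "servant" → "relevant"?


Word 1: "servant" (length 7)
Word 2: "relevant" (length 8)
One optimal edit sequence (insert/delete/substitute each cost 1):
  1. substitute 's' -> 'r'  (+1)
  2. keep 'e'
  3. insert 'l'  (+1)
  4. substitute 'r' -> 'e'  (+1)
  5. keep 'v'
  6. keep 'a'
  7. keep 'n'
  8. keep 't'
Total edit operations: 3
Edit distance = 3


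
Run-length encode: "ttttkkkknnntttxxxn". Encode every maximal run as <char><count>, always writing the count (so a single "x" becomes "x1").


String: "ttttkkkknnntttxxxn"
Scanning for consecutive runs:
  't' x 4
  'k' x 4
  'n' x 3
  't' x 3
  'x' x 3
  'n' x 1
RLE = "t4k4n3t3x3n1"


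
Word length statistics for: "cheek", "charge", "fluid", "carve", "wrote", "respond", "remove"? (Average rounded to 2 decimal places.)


Lengths: "cheek"=5, "charge"=6, "fluid"=5, "carve"=5, "wrote"=5, "respond"=7, "remove"=6
Sum = 39, Count = 7
Average = 39/7 = 5.57
= avg=5.57, min=5, max=7


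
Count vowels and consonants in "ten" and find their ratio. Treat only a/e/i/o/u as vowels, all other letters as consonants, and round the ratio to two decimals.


Word: "ten"
Vowels (a,e,i,o,u): 1
Consonants: 2
Ratio = 1/2
= 0.50


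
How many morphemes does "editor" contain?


Word: "editor"
Morphemes: edit / -or
Each morpheme carries meaning
= 2 morphemes


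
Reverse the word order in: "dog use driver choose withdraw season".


Original: "dog use driver choose withdraw season"
Words (1..n): dog | use | driver | choose | withdraw | season
Reversed (n..1): season | withdraw | choose | driver | use | dog
Result = "season withdraw choose driver use dog"


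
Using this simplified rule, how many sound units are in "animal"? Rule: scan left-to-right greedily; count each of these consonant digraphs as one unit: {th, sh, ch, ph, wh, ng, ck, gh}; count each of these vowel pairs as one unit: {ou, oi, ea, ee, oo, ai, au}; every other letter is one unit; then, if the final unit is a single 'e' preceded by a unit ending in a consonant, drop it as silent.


Word: "animal" (6 letters)
Left-to-right scan:
  1. 'a' (letter)
  2. 'n' (letter)
  3. 'i' (letter)
  4. 'm' (letter)
  5. 'a' (letter)
  6. 'l' (letter)
Units from scan: 6
Sound units = 6 units


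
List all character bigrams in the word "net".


Word: "net" (length 3)
Number of bigrams = 3 - 2 + 1 = 2
  Position 0: "ne"
  Position 1: "et"
Bigrams = "ne", "et"


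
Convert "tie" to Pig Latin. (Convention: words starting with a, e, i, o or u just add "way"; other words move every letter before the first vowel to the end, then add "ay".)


Word: "tie"
Starts with consonant(s) → move to end, add 'ay'
Consonant cluster: "t"
Pig Latin = "ietay"


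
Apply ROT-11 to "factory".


Word: "factory"
Shift: 11
Each letter → (letter + shift) mod 26:
  'f' (5) + 11 = 16 → 'q'
  'a' (0) + 11 = 11 → 'l'
  'c' (2) + 11 = 13 → 'n'
  't' (19) + 11 = 4 → 'e'
  'o' (14) + 11 = 25 → 'z'
  'r' (17) + 11 = 2 → 'c'
  'y' (24) + 11 = 9 → 'j'
Result = "qlnezcj"


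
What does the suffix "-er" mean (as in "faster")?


Suffix: -er
Example: faster = fast + -er
Meaning = one who / more


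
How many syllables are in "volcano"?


Word: "volcano"
Syllable breakdown: vol | ca | no
Counting: 3 parts
= 3 syllables


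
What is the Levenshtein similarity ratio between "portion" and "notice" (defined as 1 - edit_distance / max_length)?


Word 1: "portion" (length 7)
Word 2: "notice" (length 6)
One optimal edit sequence:
  1. substitute 'p' -> 'n'  (+1)
  2. keep 'o'
  3. delete 'r'  (+1)
  4. keep 't'
  5. keep 'i'
  6. substitute 'o' -> 'c'  (+1)
  7. substitute 'n' -> 'e'  (+1)
Edit distance = 4
Max length = max(7, 6) = 7
Similarity = 1 - 4/7
= 0.4286


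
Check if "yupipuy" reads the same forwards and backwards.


Word: "yupipuy"
Reversed: "yupipuy"
Forward == Backward? yupipuy == yupipuy
Palindrome = Yes


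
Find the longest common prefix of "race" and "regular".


Word 1: "race"
Word 2: "regular"
Comparing from start:
  Pos 0: 'r' == 'r'
  Pos 1: 'a' != 'e' (stop)
LCP = "r" (length 1)


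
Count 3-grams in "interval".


Word: "interval" (length 8)
Number of 3-grams = length - 3 + 1 = 8 - 3 + 1
= 6


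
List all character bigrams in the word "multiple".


Word: "multiple" (length 8)
Number of bigrams = 8 - 2 + 1 = 7
  Position 0: "mu"
  Position 1: "ul"
  Position 2: "lt"
  Position 3: "ti"
  Position 4: "ip"
  Position 5: "pl"
  Position 6: "le"
Bigrams = "mu", "ul", "lt", "ti", "ip", "pl", "le"


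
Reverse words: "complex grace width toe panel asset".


Original: "complex grace width toe panel asset"
Words (1..n): complex | grace | width | toe | panel | asset
Reversed (n..1): asset | panel | toe | width | grace | complex
Result = "asset panel toe width grace complex"


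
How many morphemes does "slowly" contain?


Word: "slowly"
Morphemes: slow | -ly
Each morpheme carries meaning
= 2 morphemes


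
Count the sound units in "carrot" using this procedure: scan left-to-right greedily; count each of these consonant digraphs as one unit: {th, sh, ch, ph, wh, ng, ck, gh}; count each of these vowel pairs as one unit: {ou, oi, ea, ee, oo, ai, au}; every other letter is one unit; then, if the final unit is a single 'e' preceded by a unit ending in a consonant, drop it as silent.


Word: "carrot" (6 letters)
Left-to-right scan:
  [1] 'c' (letter)
  [2] 'a' (letter)
  [3] 'r' (letter)
  [4] 'r' (letter)
  [5] 'o' (letter)
  [6] 't' (letter)
Units from scan: 6
Sound units = 6 units


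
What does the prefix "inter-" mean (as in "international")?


Prefix: inter-
As in: international -> inter- + national
Meaning = between


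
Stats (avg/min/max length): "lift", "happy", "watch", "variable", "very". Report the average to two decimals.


Lengths: "lift"=4, "happy"=5, "watch"=5, "variable"=8, "very"=4
Sum = 26, Count = 5
Average = 26/5 = 5.20
= avg=5.20, min=4, max=8


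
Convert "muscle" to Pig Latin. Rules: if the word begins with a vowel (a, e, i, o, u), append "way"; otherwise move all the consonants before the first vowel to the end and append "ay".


Word: "muscle"
Starts with consonant(s) → move to end, add 'ay'
Consonant cluster: "m"
Pig Latin = "usclemay"


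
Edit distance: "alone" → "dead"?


Word 1: "alone" (length 5)
Word 2: "dead" (length 4)
One optimal edit sequence (insert/delete/substitute each cost 1):
  1. delete 'a'  (+1)
  2. substitute 'l' -> 'd'  (+1)
  3. substitute 'o' -> 'e'  (+1)
  4. substitute 'n' -> 'a'  (+1)
  5. substitute 'e' -> 'd'  (+1)
Total edit operations: 5
Edit distance = 5


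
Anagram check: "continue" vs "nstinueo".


Word 1: "continue" → sorted: ceinnotu
Word 2: "nstinueo" → sorted: einnostu
Same letters? ceinnotu != einnostu
Anagram = No


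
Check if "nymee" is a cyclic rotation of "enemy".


Word: "enemy", Candidate: "nymee"
Method: check if candidate is substring of word+word
"enemyenemy" contains "nymee"? No
Is rotation = No


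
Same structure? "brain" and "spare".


Pattern of "brain": [0, 1, 2, 3, 4]
Pattern of "spare": [0, 1, 2, 3, 4]
Patterns match
Same pattern = Yes


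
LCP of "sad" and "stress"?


Word 1: "sad"
Word 2: "stress"
Comparing from start:
  Pos 0: 's' == 's'
  Pos 1: 'a' != 't' (stop)
LCP = "s" (length 1)


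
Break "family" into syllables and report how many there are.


Word: "family"
Syllable breakdown: fam / i / ly
Counting: 3 parts
= 3 syllables


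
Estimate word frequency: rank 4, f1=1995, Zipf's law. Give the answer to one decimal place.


Zipf's law: f(r) = f(1) / r
f(1) = 1995
f(4) = 1995 / 4
= 498.8 occurrences


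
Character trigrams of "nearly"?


Word: "nearly" (length 6)
Number of trigrams = 6 - 3 + 1 = 4
  Position 0: "nea"
  Position 1: "ear"
  Position 2: "arl"
  Position 3: "rly"
Trigrams = "nea", "ear", "arl", "rly"


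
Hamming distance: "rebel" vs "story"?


Comparing character by character (same length = 5):
  Pos 0: 'r' vs 's' !=
  Pos 1: 'e' vs 't' !=
  Pos 2: 'b' vs 'o' !=
  Pos 3: 'e' vs 'r' !=
  Pos 4: 'l' vs 'y' !=
Hamming distance = 5


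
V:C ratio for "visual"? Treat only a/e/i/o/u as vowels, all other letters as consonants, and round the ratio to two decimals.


Word: "visual"
Vowels (a,e,i,o,u): 3
Consonants: 3
Ratio = 3/3
= 1.00


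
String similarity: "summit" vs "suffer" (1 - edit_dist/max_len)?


Word 1: "summit" (length 6)
Word 2: "suffer" (length 6)
One optimal edit sequence:
  1. keep 's'
  2. keep 'u'
  3. substitute 'm' -> 'f'  (+1)
  4. substitute 'm' -> 'f'  (+1)
  5. substitute 'i' -> 'e'  (+1)
  6. substitute 't' -> 'r'  (+1)
Edit distance = 4
Max length = max(6, 6) = 6
Similarity = 1 - 4/6
= 0.3333


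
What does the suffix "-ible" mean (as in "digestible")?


Suffix: -ible
Example: digestible (digest + -ible)
Meaning = capable of


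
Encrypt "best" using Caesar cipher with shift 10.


Word: "best"
Shift: 10
Each letter → (letter + shift) mod 26:
  'b' (1) + 10 = 11 → 'l'
  'e' (4) + 10 = 14 → 'o'
  's' (18) + 10 = 2 → 'c'
  't' (19) + 10 = 3 → 'd'
Result = "locd"


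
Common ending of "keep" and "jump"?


Word 1: "keep"
Word 2: "jump"
Comparing from end:
  Pos -1: 'p' == 'p'
  Pos -2: 'e' != 'm' (stop)
LCS = "p" (length 1)


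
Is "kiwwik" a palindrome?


Word: "kiwwik"
Reversed: "kiwwik"
Forward == Backward? kiwwik == kiwwik
Palindrome = Yes


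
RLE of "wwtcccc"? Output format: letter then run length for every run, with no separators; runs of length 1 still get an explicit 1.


String: "wwtcccc"
Scanning for consecutive runs:
  'w' x 2
  't' x 1
  'c' x 4
RLE = "w2t1c4"


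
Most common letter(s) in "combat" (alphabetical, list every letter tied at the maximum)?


Word: "combat"
Letter counts:
  'a': 1
  'b': 1
  'c': 1
  'm': 1
  'o': 1
  't': 1
Maximum count = 1
Most frequent = 'a', 'b', 'c', 'm', 'o', 't' (1 time each)


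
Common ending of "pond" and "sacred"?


Word 1: "pond"
Word 2: "sacred"
Comparing from end:
  Pos -1: 'd' == 'd'
  Pos -2: 'n' != 'e' (stop)
LCS = "d" (length 1)


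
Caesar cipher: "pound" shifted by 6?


Word: "pound"
Shift: 6
Each letter → (letter + shift) mod 26:
  'p' (15) + 6 = 21 → 'v'
  'o' (14) + 6 = 20 → 'u'
  'u' (20) + 6 = 0 → 'a'
  'n' (13) + 6 = 19 → 't'
  'd' (3) + 6 = 9 → 'j'
Result = "vuatj"


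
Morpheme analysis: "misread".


Word: "misread"
Morphemes: mis- / read
Each morpheme carries meaning
= 2 morphemes


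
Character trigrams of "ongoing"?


Word: "ongoing" (length 7)
Number of trigrams = 7 - 3 + 1 = 5
  Position 0: "ong"
  Position 1: "ngo"
  Position 2: "goi"
  Position 3: "oin"
  Position 4: "ing"
Trigrams = "ong", "ngo", "goi", "oin", "ing"


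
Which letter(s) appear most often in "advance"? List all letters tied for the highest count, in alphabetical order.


Word: "advance"
Letter counts:
  'a': 2
  'c': 1
  'd': 1
  'e': 1
  'n': 1
  'v': 1
Maximum count = 2
Most frequent = 'a' (2 times each)


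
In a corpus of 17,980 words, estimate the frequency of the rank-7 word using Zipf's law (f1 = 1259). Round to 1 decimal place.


Zipf's law: f(r) = f(1) / r
f(1) = 1259
f(7) = 1259 / 7
= 179.9 occurrences


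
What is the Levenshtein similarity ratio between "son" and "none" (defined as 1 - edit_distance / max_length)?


Word 1: "son" (length 3)
Word 2: "none" (length 4)
One optimal edit sequence:
  1. substitute 's' -> 'n'  (+1)
  2. keep 'o'
  3. keep 'n'
  4. insert 'e'  (+1)
Edit distance = 2
Max length = max(3, 4) = 4
Similarity = 1 - 2/4
= 0.5000


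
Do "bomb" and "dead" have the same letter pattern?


Pattern of "bomb": [0, 1, 2, 0]
Pattern of "dead": [0, 1, 2, 0]
Patterns match
Same pattern = Yes


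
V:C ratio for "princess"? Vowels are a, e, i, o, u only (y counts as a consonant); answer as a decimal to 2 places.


Word: "princess"
Vowels (a,e,i,o,u): 2
Consonants: 6
Ratio = 2/6
= 0.33


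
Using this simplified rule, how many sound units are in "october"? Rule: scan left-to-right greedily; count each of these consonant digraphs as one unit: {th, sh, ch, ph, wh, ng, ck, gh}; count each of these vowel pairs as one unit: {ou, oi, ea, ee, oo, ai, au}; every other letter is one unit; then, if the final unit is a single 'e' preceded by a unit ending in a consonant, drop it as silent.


Word: "october" (7 letters)
Left-to-right scan:
  [1] 'o' (letter)
  [2] 'c' (letter)
  [3] 't' (letter)
  [4] 'o' (letter)
  [5] 'b' (letter)
  [6] 'e' (letter)
  [7] 'r' (letter)
Units from scan: 7
Sound units = 7 units


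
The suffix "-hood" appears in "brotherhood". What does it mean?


Suffix: -hood
As in: brotherhood -> brother + -hood
Meaning = state / condition


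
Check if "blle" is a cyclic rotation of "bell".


Word: "bell", Candidate: "blle"
Method: check if candidate is substring of word+word
"bellbell" contains "blle"? No
Is rotation = No


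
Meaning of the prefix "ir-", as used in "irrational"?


Prefix: ir-
As in: irrational -> ir- + rational
Meaning = not


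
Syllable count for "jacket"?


Word: "jacket"
Syllable breakdown: jack · et
Counting: 2 parts
= 2 syllables


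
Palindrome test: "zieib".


Word: "zieib"
Reversed: "bieiz"
Forward == Backward? zieib != bieiz
Palindrome = No


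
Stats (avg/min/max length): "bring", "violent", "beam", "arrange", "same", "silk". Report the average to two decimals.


Lengths: "bring"=5, "violent"=7, "beam"=4, "arrange"=7, "same"=4, "silk"=4
Sum = 31, Count = 6
Average = 31/6 = 5.17
= avg=5.17, min=4, max=7


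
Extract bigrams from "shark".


Word: "shark" (length 5)
Number of bigrams = 5 - 2 + 1 = 4
  Position 0: "sh"
  Position 1: "ha"
  Position 2: "ar"
  Position 3: "rk"
Bigrams = "sh", "ha", "ar", "rk"


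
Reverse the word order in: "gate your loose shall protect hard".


Original: "gate your loose shall protect hard"
Words (1..n): gate | your | loose | shall | protect | hard
Reversed (n..1): hard | protect | shall | loose | your | gate
Result = "hard protect shall loose your gate"


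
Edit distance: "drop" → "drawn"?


Word 1: "drop" (length 4)
Word 2: "drawn" (length 5)
One optimal edit sequence (insert/delete/substitute each cost 1):
  1. keep 'd'
  2. keep 'r'
  3. insert 'a'  (+1)
  4. substitute 'o' -> 'w'  (+1)
  5. substitute 'p' -> 'n'  (+1)
Total edit operations: 3
Edit distance = 3


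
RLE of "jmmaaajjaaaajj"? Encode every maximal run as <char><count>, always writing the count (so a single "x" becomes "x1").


String: "jmmaaajjaaaajj"
Scanning for consecutive runs:
  'j' x 1
  'm' x 2
  'a' x 3
  'j' x 2
  'a' x 4
  'j' x 2
RLE = "j1m2a3j2a4j2"


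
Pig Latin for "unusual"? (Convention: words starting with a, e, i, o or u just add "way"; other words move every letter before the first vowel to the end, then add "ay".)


Word: "unusual"
Starts with vowel → add 'way'
Pig Latin = "unusualway"


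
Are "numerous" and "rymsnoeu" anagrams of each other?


Word 1: "numerous" → sorted: emnorsuu
Word 2: "rymsnoeu" → sorted: emnorsuy
Same letters? emnorsuu != emnorsuy
Anagram = No


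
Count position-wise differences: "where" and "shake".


Comparing character by character (same length = 5):
  Pos 0: 'w' vs 's' !=
  Pos 1: 'h' vs 'h' =
  Pos 2: 'e' vs 'a' !=
  Pos 3: 'r' vs 'k' !=
  Pos 4: 'e' vs 'e' =
Hamming distance = 3


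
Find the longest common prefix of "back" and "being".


Word 1: "back"
Word 2: "being"
Comparing from start:
  Pos 0: 'b' == 'b'
  Pos 1: 'a' != 'e' (stop)
LCP = "b" (length 1)


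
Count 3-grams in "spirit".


Word: "spirit" (length 6)
Number of 3-grams = length - 3 + 1 = 6 - 3 + 1
= 4


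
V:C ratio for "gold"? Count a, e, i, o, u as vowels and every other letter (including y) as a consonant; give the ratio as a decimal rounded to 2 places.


Word: "gold"
Vowels (a,e,i,o,u): 1
Consonants: 3
Ratio = 1/3
= 0.33


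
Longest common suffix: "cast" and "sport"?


Word 1: "cast"
Word 2: "sport"
Comparing from end:
  Pos -1: 't' == 't'
  Pos -2: 's' != 'r' (stop)
LCS = "t" (length 1)


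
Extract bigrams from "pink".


Word: "pink" (length 4)
Number of bigrams = 4 - 2 + 1 = 3
  Position 0: "pi"
  Position 1: "in"
  Position 2: "nk"
Bigrams = "pi", "in", "nk"


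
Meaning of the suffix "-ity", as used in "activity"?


Suffix: -ity
Example: activity = active + -ity, with a spelling change
Meaning = quality of


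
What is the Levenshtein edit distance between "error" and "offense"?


Word 1: "error" (length 5)
Word 2: "offense" (length 7)
One optimal edit sequence (insert/delete/substitute each cost 1):
  1. insert 'o'  (+1)
  2. insert 'f'  (+1)
  3. substitute 'e' -> 'f'  (+1)
  4. substitute 'r' -> 'e'  (+1)
  5. substitute 'r' -> 'n'  (+1)
  6. substitute 'o' -> 's'  (+1)
  7. substitute 'r' -> 'e'  (+1)
Total edit operations: 7
Edit distance = 7


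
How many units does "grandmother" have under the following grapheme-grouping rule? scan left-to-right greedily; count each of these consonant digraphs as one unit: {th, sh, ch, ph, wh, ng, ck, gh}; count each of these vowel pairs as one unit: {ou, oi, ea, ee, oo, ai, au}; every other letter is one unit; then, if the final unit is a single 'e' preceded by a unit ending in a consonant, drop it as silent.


Word: "grandmother" (11 letters)
Left-to-right scan:
  (1) 'g' (letter)
  (2) 'r' (letter)
  (3) 'a' (letter)
  (4) 'n' (letter)
  (5) 'd' (letter)
  (6) 'm' (letter)
  (7) 'o' (letter)
  (8) 'th' (digraph)
  (9) 'e' (letter)
  (10) 'r' (letter)
Units from scan: 10
Sound units = 10 units


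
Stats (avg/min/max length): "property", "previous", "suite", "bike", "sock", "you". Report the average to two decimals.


Lengths: "property"=8, "previous"=8, "suite"=5, "bike"=4, "sock"=4, "you"=3
Sum = 32, Count = 6
Average = 32/6 = 5.33
= avg=5.33, min=3, max=8


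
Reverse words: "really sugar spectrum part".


Original: "really sugar spectrum part"
Words (1..n): really | sugar | spectrum | part
Reversed (n..1): part | spectrum | sugar | really
Result = "part spectrum sugar really"


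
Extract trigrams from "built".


Word: "built" (length 5)
Number of trigrams = 5 - 3 + 1 = 3
  Position 0: "bui"
  Position 1: "uil"
  Position 2: "ilt"
Trigrams = "bui", "uil", "ilt"


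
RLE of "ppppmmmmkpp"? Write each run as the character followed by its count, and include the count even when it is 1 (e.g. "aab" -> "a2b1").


String: "ppppmmmmkpp"
Scanning for consecutive runs:
  'p' x 4
  'm' x 4
  'k' x 1
  'p' x 2
RLE = "p4m4k1p2"


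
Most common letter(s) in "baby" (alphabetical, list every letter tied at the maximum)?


Word: "baby"
Letter counts:
  'a': 1
  'b': 2
  'y': 1
Maximum count = 2
Most frequent = 'b' (2 times each)


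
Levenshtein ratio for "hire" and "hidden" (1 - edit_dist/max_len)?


Word 1: "hire" (length 4)
Word 2: "hidden" (length 6)
One optimal edit sequence:
  1. keep 'h'
  2. keep 'i'
  3. insert 'd'  (+1)
  4. substitute 'r' -> 'd'  (+1)
  5. keep 'e'
  6. insert 'n'  (+1)
Edit distance = 3
Max length = max(4, 6) = 6
Similarity = 1 - 3/6
= 0.5000
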